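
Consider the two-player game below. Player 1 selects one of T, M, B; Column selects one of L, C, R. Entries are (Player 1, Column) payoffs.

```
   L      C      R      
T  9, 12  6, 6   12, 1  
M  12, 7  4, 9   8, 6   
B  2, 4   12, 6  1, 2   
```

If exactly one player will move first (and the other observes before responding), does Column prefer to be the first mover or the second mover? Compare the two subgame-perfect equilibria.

first

If Player 1 leads: Column's best replies are T→L, M→C, B→C; Player 1's induced payoffs 9, 4, 12; outcome (B, C), payoffs (12, 6).
If Column leads: Player 1's best replies are L→M, C→B, R→T; Column's induced payoffs 7, 6, 1; outcome (M, L), payoffs (12, 7).
Column gets 7 moving first and 6 moving second, so Column prefers to move first.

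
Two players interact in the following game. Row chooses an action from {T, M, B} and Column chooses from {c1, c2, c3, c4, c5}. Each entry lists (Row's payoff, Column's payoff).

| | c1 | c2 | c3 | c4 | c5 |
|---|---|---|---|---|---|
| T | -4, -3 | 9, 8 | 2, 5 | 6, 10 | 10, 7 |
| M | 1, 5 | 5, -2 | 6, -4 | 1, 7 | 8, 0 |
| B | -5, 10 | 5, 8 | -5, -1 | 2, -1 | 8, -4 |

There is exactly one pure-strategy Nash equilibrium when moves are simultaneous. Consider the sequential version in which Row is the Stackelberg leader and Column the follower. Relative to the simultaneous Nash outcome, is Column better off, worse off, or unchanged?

Work backward from Column's decision.
- T: Column compares -3, 8, 5, 10, 7 and picks c4; Row would get 6.
- M: Column compares 5, -2, -4, 7, 0 and picks c4; Row would get 1.
- B: Column compares 10, 8, -1, -1, -4 and picks c1; Row would get -5.
Row's induced payoffs are 6, 1, -5, so Row commits to T. Subgame-perfect outcome: (T, c4) with payoffs (6, 10).
Under simultaneous play:
Row's best replies: c1→M; c2→T; c3→M; c4→T; c5→T.
Column's best replies: T→c4; M→c4; B→c1.
Only (T, c4) has each player best-responding; Nash payoffs (6, 10).
Column earns 10 sequentially versus 10 at the Nash outcome: unchanged.

unchanged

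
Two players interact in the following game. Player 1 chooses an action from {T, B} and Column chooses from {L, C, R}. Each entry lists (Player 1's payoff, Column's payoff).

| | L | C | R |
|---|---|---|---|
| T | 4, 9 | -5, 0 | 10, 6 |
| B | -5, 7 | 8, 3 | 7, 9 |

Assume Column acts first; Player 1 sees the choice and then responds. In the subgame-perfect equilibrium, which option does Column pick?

Solve by backward induction (Column leads).
- L: Player 1 compares 4, -5 and picks T; Column would get 9.
- C: Player 1 compares -5, 8 and picks B; Column would get 3.
- R: Player 1 compares 10, 7 and picks T; Column would get 6.
Column's induced payoffs are 9, 3, 6, so Column commits to L. Subgame-perfect outcome: (T, L) with payoffs (4, 9).

L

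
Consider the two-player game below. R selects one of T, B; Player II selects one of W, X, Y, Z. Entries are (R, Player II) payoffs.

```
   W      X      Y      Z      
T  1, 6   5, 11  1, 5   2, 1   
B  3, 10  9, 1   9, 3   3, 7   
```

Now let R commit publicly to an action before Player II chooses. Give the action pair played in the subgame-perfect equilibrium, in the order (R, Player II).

(T, X)

Solve by backward induction (R leads).
- T → Player II plays X (best of 6, 11, 5, 1); R gets 5.
- B → Player II plays W (best of 10, 1, 3, 7); R gets 3.
Among 5, 3, the best is 5 at T. Subgame-perfect outcome: (T, X) with payoffs (5, 11).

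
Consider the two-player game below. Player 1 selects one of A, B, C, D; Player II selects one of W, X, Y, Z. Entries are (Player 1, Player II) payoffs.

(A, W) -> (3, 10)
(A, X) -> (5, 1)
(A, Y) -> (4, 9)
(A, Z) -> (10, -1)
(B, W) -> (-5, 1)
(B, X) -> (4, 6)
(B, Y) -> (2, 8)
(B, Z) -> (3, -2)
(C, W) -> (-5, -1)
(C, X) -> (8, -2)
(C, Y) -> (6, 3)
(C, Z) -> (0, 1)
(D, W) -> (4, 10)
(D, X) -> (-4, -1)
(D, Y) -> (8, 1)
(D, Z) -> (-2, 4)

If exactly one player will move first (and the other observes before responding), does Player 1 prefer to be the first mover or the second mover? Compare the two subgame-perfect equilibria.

first

If Player 1 leads: Player II's best replies are A→W, B→Y, C→Y, D→W; Player 1's induced payoffs 3, 2, 6, 4; outcome (C, Y), payoffs (6, 3).
If Player II leads: Player 1's best replies are W→D, X→C, Y→D, Z→A; Player II's induced payoffs 10, -2, 1, -1; outcome (D, W), payoffs (4, 10).
Player 1 gets 6 moving first and 4 moving second, so Player 1 prefers to move first.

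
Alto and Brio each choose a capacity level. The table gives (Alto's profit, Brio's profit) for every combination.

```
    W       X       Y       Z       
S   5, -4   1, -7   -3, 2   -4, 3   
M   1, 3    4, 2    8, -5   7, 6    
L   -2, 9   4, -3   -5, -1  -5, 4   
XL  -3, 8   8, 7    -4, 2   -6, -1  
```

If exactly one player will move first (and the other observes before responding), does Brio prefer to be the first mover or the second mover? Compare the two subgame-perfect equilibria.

If Alto leads: Brio's best replies are S→Z, M→Z, L→W, XL→W; Alto's induced payoffs -4, 7, -2, -3; outcome (M, Z), payoffs (7, 6).
If Brio leads: Alto's best replies are W→S, X→XL, Y→M, Z→M; Brio's induced payoffs -4, 7, -5, 6; outcome (XL, X), payoffs (8, 7).
Brio gets 7 moving first and 6 moving second, so Brio prefers to move first.

first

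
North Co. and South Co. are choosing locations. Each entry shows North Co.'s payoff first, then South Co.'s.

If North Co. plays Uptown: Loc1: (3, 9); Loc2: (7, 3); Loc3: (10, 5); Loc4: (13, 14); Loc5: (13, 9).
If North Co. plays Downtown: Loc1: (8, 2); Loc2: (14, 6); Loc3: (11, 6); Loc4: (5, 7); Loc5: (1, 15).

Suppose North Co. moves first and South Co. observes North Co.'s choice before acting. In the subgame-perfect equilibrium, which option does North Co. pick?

Work backward from South Co.'s decision.
- Uptown: BR = Loc4, leader payoff 13.
- Downtown: BR = Loc5, leader payoff 1.
Maximizing over 13, 1, North Co. chooses Uptown. Subgame-perfect outcome: (Uptown, Loc4) with payoffs (13, 14).

Uptown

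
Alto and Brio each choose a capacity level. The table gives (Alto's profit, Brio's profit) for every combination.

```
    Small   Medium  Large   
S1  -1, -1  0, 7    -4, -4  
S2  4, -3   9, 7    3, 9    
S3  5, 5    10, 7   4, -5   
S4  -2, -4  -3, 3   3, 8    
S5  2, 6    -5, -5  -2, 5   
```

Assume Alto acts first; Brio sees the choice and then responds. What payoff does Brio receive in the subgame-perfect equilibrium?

7

Backward induction with Alto moving first.
- S1: Brio compares -1, 7, -4 and picks Medium; Alto would get 0.
- S2: Brio compares -3, 7, 9 and picks Large; Alto would get 3.
- S3: Brio compares 5, 7, -5 and picks Medium; Alto would get 10.
- S4: Brio compares -4, 3, 8 and picks Large; Alto would get 3.
- S5: Brio compares 6, -5, 5 and picks Small; Alto would get 2.
Among 0, 3, 10, 3, 2, the best is 10 at S3. Subgame-perfect outcome: (S3, Medium) with payoffs (10, 7).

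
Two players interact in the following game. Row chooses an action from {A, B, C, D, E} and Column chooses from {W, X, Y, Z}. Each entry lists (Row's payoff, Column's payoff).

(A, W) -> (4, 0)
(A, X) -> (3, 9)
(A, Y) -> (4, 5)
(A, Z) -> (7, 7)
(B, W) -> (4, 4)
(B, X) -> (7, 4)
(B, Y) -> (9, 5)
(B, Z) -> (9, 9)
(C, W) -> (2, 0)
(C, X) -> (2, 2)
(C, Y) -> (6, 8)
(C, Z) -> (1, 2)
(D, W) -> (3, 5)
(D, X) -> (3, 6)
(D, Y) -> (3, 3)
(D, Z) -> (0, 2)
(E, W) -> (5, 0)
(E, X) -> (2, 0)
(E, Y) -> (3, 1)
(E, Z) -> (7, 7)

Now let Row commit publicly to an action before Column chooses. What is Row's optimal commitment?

B

Work backward from Column's decision.
- A: BR = X, leader payoff 3.
- B: BR = Z, leader payoff 9.
- C: BR = Y, leader payoff 6.
- D: BR = X, leader payoff 3.
- E: BR = Z, leader payoff 7.
Maximizing over 3, 9, 6, 3, 7, Row chooses B. Subgame-perfect outcome: (B, Z) with payoffs (9, 9).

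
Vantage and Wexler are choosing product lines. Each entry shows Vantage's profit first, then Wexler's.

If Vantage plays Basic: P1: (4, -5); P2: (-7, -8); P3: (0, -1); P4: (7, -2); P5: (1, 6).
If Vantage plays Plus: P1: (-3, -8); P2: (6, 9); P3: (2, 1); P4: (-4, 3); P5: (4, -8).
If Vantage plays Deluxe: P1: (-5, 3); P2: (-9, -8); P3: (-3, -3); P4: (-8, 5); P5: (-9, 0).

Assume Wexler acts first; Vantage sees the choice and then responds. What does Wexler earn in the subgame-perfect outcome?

9

Work backward from Vantage's decision.
- P1 → Vantage plays Basic (best of 4, -3, -5); Wexler gets -5.
- P2 → Vantage plays Plus (best of -7, 6, -9); Wexler gets 9.
- P3 → Vantage plays Plus (best of 0, 2, -3); Wexler gets 1.
- P4 → Vantage plays Basic (best of 7, -4, -8); Wexler gets -2.
- P5 → Vantage plays Plus (best of 1, 4, -9); Wexler gets -8.
Among -5, 9, 1, -2, -8, the best is 9 at P2. Subgame-perfect outcome: (Plus, P2) with payoffs (6, 9).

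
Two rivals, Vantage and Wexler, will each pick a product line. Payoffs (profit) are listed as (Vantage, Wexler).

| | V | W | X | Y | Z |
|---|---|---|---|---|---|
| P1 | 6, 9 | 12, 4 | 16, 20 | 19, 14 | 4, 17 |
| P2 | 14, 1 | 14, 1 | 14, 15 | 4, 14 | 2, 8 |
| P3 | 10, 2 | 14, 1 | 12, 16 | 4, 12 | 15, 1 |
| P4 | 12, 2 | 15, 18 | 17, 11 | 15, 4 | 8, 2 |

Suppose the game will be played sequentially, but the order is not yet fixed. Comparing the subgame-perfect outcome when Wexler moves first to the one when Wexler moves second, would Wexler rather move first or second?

If Vantage leads: Wexler's best replies are P1→X, P2→X, P3→X, P4→W; Vantage's induced payoffs 16, 14, 12, 15; outcome (P1, X), payoffs (16, 20).
If Wexler leads: Vantage's best replies are V→P2, W→P4, X→P4, Y→P1, Z→P3; Wexler's induced payoffs 1, 18, 11, 14, 1; outcome (P4, W), payoffs (15, 18).
Wexler gets 18 moving first and 20 moving second, so Wexler prefers to move second.

second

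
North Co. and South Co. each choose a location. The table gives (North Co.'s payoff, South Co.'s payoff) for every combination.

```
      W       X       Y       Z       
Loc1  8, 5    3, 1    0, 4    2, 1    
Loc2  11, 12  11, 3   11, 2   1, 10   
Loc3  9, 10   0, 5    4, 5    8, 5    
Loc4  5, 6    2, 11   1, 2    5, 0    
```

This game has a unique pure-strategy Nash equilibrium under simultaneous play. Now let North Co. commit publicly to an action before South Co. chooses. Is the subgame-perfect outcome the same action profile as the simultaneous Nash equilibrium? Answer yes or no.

yes

Backward induction with North Co. moving first.
- Loc1 → South Co. plays W (best of 5, 1, 4, 1); North Co. gets 8.
- Loc2 → South Co. plays W (best of 12, 3, 2, 10); North Co. gets 11.
- Loc3 → South Co. plays W (best of 10, 5, 5, 5); North Co. gets 9.
- Loc4 → South Co. plays X (best of 6, 11, 2, 0); North Co. gets 2.
Among 8, 11, 9, 2, the best is 11 at Loc2. Subgame-perfect outcome: (Loc2, W) with payoffs (11, 12).
Now find the simultaneous Nash equilibrium.
North Co.'s best replies: W→Loc2; X→Loc2; Y→Loc2; Z→Loc3.
South Co.'s best replies: Loc1→W; Loc2→W; Loc3→W; Loc4→X.
Only (Loc2, W) has each player best-responding; Nash payoffs (11, 12).
Sequential outcome (Loc2, W) coincides with the Nash profile (Loc2, W).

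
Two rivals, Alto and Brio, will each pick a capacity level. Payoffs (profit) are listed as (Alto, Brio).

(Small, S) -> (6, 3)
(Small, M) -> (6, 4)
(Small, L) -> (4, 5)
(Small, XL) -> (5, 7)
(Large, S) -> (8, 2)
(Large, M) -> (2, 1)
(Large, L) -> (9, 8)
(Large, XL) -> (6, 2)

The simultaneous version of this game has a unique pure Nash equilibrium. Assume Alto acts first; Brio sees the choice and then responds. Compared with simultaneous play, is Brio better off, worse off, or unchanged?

unchanged

Brio best-responds to each possible Alto move:
- Small: Brio compares 3, 4, 5, 7 and picks XL; Alto would get 5.
- Large: Brio compares 2, 1, 8, 2 and picks L; Alto would get 9.
Among 5, 9, the best is 9 at Large. Subgame-perfect outcome: (Large, L) with payoffs (9, 8).
For the simultaneous game, intersect best replies.
Alto's best replies: S→Large; M→Small; L→Large; XL→Large.
Brio's best replies: Small→XL; Large→L.
Only (Large, L) has each player best-responding; Nash payoffs (9, 8).
Brio earns 8 sequentially versus 8 at the Nash outcome: unchanged.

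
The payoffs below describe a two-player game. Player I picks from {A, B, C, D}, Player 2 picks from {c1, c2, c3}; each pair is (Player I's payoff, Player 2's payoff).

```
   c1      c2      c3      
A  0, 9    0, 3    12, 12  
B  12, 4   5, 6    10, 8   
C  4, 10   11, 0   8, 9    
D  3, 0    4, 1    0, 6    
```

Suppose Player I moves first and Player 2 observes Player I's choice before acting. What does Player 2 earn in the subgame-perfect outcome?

Player 2 best-responds to each possible Player I move:
- A → Player 2 plays c3 (best of 9, 3, 12); Player I gets 12.
- B → Player 2 plays c3 (best of 4, 6, 8); Player I gets 10.
- C → Player 2 plays c1 (best of 10, 0, 9); Player I gets 4.
- D → Player 2 plays c3 (best of 0, 1, 6); Player I gets 0.
Maximizing over 12, 10, 4, 0, Player I chooses A. Subgame-perfect outcome: (A, c3) with payoffs (12, 12).

12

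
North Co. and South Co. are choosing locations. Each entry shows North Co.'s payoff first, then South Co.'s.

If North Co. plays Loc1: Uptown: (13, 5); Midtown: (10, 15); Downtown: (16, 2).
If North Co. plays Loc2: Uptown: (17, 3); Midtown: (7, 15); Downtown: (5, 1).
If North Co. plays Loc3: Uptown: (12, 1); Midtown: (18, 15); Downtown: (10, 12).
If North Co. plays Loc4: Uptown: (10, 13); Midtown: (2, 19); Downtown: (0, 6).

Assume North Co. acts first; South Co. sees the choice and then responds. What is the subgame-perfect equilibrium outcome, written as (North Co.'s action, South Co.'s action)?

South Co. best-responds to each possible North Co. move:
- Loc1: South Co. compares 5, 15, 2 and picks Midtown; North Co. would get 10.
- Loc2: South Co. compares 3, 15, 1 and picks Midtown; North Co. would get 7.
- Loc3: South Co. compares 1, 15, 12 and picks Midtown; North Co. would get 18.
- Loc4: South Co. compares 13, 19, 6 and picks Midtown; North Co. would get 2.
North Co.'s induced payoffs are 10, 7, 18, 2, so North Co. commits to Loc3. Subgame-perfect outcome: (Loc3, Midtown) with payoffs (18, 15).

(Loc3, Midtown)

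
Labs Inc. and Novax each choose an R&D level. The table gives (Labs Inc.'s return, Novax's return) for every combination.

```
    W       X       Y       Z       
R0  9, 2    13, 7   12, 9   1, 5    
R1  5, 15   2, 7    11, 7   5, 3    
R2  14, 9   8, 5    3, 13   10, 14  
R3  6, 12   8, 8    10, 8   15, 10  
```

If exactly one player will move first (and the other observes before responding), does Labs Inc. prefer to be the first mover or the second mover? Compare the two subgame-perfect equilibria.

If Labs Inc. leads: Novax's best replies are R0→Y, R1→W, R2→Z, R3→W; Labs Inc.'s induced payoffs 12, 5, 10, 6; outcome (R0, Y), payoffs (12, 9).
If Novax leads: Labs Inc.'s best replies are W→R2, X→R0, Y→R0, Z→R3; Novax's induced payoffs 9, 7, 9, 10; outcome (R3, Z), payoffs (15, 10).
Labs Inc. gets 12 moving first and 15 moving second, so Labs Inc. prefers to move second.

second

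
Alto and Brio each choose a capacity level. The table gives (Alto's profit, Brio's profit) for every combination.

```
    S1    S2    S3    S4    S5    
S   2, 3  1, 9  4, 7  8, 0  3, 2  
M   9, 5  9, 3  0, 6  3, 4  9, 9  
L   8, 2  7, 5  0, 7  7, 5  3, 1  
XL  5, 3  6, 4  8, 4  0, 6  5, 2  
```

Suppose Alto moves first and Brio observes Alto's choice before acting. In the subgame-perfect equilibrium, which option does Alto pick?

Work backward from Brio's decision.
- S: Brio compares 3, 9, 7, 0, 2 and picks S2; Alto would get 1.
- M: Brio compares 5, 3, 6, 4, 9 and picks S5; Alto would get 9.
- L: Brio compares 2, 5, 7, 5, 1 and picks S3; Alto would get 0.
- XL: Brio compares 3, 4, 4, 6, 2 and picks S4; Alto would get 0.
Alto's induced payoffs are 1, 9, 0, 0, so Alto commits to M. Subgame-perfect outcome: (M, S5) with payoffs (9, 9).

M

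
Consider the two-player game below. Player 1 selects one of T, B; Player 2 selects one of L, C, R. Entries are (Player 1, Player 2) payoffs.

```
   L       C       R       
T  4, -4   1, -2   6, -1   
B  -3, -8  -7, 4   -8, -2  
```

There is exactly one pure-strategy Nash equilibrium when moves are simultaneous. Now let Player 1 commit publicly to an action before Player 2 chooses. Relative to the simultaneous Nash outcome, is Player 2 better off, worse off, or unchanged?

unchanged

Work backward from Player 2's decision.
- T → Player 2 plays R (best of -4, -2, -1); Player 1 gets 6.
- B → Player 2 plays C (best of -8, 4, -2); Player 1 gets -7.
Player 1's induced payoffs are 6, -7, so Player 1 commits to T. Subgame-perfect outcome: (T, R) with payoffs (6, -1).
Now find the simultaneous Nash equilibrium.
Player 1's best replies: L→T; C→T; R→T.
Player 2's best replies: T→R; B→C.
Only (T, R) has each player best-responding; Nash payoffs (6, -1).
Player 2 earns -1 sequentially versus -1 at the Nash outcome: unchanged.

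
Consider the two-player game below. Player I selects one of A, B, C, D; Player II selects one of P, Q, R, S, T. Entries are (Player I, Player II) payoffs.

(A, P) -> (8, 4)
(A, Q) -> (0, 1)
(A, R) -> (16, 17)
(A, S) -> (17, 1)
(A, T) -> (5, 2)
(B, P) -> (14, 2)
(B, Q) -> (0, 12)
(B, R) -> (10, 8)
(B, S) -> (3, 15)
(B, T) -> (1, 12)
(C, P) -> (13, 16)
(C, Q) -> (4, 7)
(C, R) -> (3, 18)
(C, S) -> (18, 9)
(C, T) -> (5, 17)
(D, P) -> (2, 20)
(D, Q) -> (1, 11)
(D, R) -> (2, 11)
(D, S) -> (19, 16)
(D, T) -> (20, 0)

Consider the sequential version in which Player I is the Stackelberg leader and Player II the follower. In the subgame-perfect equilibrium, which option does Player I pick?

A

Solve by backward induction (Player I leads).
- A → Player II plays R (best of 4, 1, 17, 1, 2); Player I gets 16.
- B → Player II plays S (best of 2, 12, 8, 15, 12); Player I gets 3.
- C → Player II plays R (best of 16, 7, 18, 9, 17); Player I gets 3.
- D → Player II plays P (best of 20, 11, 11, 16, 0); Player I gets 2.
Among 16, 3, 3, 2, the best is 16 at A. Subgame-perfect outcome: (A, R) with payoffs (16, 17).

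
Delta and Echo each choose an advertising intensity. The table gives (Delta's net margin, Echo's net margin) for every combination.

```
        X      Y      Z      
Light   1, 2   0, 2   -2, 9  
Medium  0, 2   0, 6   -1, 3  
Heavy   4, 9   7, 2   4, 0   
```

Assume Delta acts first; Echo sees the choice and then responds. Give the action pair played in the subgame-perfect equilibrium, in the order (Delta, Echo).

Work backward from Echo's decision.
- Light: BR = Z, leader payoff -2.
- Medium: BR = Y, leader payoff 0.
- Heavy: BR = X, leader payoff 4.
Delta's induced payoffs are -2, 0, 4, so Delta commits to Heavy. Subgame-perfect outcome: (Heavy, X) with payoffs (4, 9).

(Heavy, X)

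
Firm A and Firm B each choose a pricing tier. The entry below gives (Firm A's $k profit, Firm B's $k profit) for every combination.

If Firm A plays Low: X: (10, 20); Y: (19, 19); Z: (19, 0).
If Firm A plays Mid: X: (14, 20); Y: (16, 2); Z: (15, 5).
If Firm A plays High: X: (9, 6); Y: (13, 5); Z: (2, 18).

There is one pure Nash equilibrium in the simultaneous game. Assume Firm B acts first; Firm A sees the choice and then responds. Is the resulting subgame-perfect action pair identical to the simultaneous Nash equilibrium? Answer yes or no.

Work backward from Firm A's decision.
- X: BR = Mid, leader payoff 20.
- Y: BR = Low, leader payoff 19.
- Z: BR = Low, leader payoff 0.
Maximizing over 20, 19, 0, Firm B chooses X. Subgame-perfect outcome: (Mid, X) with payoffs (14, 20).
Now find the simultaneous Nash equilibrium.
Firm A's best replies: X→Mid; Y→Low; Z→Low.
Firm B's best replies: Low→X; Mid→X; High→Z.
The unique mutual best reply is (Mid, X), giving (14, 20).
Sequential outcome (Mid, X) coincides with the Nash profile (Mid, X).

yes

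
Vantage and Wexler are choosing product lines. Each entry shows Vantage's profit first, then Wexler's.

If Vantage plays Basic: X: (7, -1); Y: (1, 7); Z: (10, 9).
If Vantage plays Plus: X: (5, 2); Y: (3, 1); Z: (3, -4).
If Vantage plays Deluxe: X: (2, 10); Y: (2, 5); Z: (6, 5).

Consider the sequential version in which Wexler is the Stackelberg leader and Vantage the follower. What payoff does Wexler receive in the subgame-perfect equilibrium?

Solve by backward induction (Wexler leads).
- X: Vantage compares 7, 5, 2 and picks Basic; Wexler would get -1.
- Y: Vantage compares 1, 3, 2 and picks Plus; Wexler would get 1.
- Z: Vantage compares 10, 3, 6 and picks Basic; Wexler would get 9.
Among -1, 1, 9, the best is 9 at Z. Subgame-perfect outcome: (Basic, Z) with payoffs (10, 9).

9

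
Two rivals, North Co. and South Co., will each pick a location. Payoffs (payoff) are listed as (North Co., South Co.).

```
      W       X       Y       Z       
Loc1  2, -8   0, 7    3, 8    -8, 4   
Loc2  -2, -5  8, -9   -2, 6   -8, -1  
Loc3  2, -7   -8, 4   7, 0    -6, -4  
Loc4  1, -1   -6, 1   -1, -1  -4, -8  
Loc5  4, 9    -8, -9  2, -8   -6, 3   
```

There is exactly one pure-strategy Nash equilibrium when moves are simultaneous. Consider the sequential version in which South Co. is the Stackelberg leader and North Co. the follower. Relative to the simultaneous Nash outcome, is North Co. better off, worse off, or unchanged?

unchanged

North Co. best-responds to each possible South Co. move:
- W: BR = Loc5, leader payoff 9.
- X: BR = Loc2, leader payoff -9.
- Y: BR = Loc3, leader payoff 0.
- Z: BR = Loc4, leader payoff -8.
Among 9, -9, 0, -8, the best is 9 at W. Subgame-perfect outcome: (Loc5, W) with payoffs (4, 9).
For the simultaneous game, intersect best replies.
North Co.'s best replies: W→Loc5; X→Loc2; Y→Loc3; Z→Loc4.
South Co.'s best replies: Loc1→Y; Loc2→Y; Loc3→X; Loc4→X; Loc5→W.
Only (Loc5, W) has each player best-responding; Nash payoffs (4, 9).
North Co. earns 4 sequentially versus 4 at the Nash outcome: unchanged.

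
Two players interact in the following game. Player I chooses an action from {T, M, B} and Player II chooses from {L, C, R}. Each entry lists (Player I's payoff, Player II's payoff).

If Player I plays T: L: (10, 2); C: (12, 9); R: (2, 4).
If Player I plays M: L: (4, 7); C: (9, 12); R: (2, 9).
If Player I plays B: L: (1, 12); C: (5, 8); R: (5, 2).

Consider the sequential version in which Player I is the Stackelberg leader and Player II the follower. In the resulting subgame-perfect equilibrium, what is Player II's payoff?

Work backward from Player II's decision.
- T → Player II plays C (best of 2, 9, 4); Player I gets 12.
- M → Player II plays C (best of 7, 12, 9); Player I gets 9.
- B → Player II plays L (best of 12, 8, 2); Player I gets 1.
Among 12, 9, 1, the best is 12 at T. Subgame-perfect outcome: (T, C) with payoffs (12, 9).

9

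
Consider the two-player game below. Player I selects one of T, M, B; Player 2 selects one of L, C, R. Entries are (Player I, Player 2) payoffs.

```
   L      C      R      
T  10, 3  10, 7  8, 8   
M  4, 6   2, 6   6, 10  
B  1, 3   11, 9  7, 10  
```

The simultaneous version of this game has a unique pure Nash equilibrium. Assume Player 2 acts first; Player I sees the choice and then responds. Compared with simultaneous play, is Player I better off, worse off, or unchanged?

Solve by backward induction (Player 2 leads).
- L: Player I compares 10, 4, 1 and picks T; Player 2 would get 3.
- C: Player I compares 10, 2, 11 and picks B; Player 2 would get 9.
- R: Player I compares 8, 6, 7 and picks T; Player 2 would get 8.
Maximizing over 3, 9, 8, Player 2 chooses C. Subgame-perfect outcome: (B, C) with payoffs (11, 9).
Under simultaneous play:
Player I's best replies: L→T; C→B; R→T.
Player 2's best replies: T→R; M→R; B→R.
Only (T, R) has each player best-responding; Nash payoffs (8, 8).
Player I earns 11 sequentially versus 8 at the Nash outcome: better off.

better off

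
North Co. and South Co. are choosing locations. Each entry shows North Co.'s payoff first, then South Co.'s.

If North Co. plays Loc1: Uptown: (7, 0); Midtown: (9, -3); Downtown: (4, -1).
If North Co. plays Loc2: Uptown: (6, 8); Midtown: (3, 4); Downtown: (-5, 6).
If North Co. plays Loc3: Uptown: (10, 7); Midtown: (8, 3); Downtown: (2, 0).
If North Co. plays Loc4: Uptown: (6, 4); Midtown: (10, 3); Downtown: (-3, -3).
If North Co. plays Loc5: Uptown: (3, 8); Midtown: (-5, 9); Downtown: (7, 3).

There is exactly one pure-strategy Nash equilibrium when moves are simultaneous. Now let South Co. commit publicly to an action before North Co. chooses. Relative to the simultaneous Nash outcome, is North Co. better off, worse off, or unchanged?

North Co. best-responds to each possible South Co. move:
- Uptown: North Co. compares 7, 6, 10, 6, 3 and picks Loc3; South Co. would get 7.
- Midtown: North Co. compares 9, 3, 8, 10, -5 and picks Loc4; South Co. would get 3.
- Downtown: North Co. compares 4, -5, 2, -3, 7 and picks Loc5; South Co. would get 3.
Maximizing over 7, 3, 3, South Co. chooses Uptown. Subgame-perfect outcome: (Loc3, Uptown) with payoffs (10, 7).
Under simultaneous play:
North Co.'s best replies: Uptown→Loc3; Midtown→Loc4; Downtown→Loc5.
South Co.'s best replies: Loc1→Uptown; Loc2→Uptown; Loc3→Uptown; Loc4→Uptown; Loc5→Midtown.
Only (Loc3, Uptown) has each player best-responding; Nash payoffs (10, 7).
North Co. earns 10 sequentially versus 10 at the Nash outcome: unchanged.

unchanged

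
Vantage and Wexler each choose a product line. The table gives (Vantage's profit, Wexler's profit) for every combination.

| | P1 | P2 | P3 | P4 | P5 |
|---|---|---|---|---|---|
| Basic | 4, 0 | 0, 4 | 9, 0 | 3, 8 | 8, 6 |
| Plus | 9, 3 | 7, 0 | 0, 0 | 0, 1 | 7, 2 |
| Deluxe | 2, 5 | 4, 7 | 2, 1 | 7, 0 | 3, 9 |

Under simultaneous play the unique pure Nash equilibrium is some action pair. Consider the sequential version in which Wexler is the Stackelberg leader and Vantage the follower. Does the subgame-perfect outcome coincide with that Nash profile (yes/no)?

no

Work backward from Vantage's decision.
- P1: BR = Plus, leader payoff 3.
- P2: BR = Plus, leader payoff 0.
- P3: BR = Basic, leader payoff 0.
- P4: BR = Deluxe, leader payoff 0.
- P5: BR = Basic, leader payoff 6.
Wexler's induced payoffs are 3, 0, 0, 0, 6, so Wexler commits to P5. Subgame-perfect outcome: (Basic, P5) with payoffs (8, 6).
Now find the simultaneous Nash equilibrium.
Vantage's best replies: P1→Plus; P2→Plus; P3→Basic; P4→Deluxe; P5→Basic.
Wexler's best replies: Basic→P4; Plus→P1; Deluxe→P5.
Only (Plus, P1) has each player best-responding; Nash payoffs (9, 3).
Sequential outcome (Basic, P5) differs from the Nash profile (Plus, P1).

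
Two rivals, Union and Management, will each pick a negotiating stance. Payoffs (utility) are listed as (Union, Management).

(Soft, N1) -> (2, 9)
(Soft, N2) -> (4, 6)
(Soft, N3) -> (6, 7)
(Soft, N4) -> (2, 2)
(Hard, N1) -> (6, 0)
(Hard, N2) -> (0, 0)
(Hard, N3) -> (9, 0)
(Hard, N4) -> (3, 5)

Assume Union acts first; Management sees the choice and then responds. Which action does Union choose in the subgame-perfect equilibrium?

Solve by backward induction (Union leads).
- Soft: BR = N1, leader payoff 2.
- Hard: BR = N4, leader payoff 3.
Among 2, 3, the best is 3 at Hard. Subgame-perfect outcome: (Hard, N4) with payoffs (3, 5).

Hard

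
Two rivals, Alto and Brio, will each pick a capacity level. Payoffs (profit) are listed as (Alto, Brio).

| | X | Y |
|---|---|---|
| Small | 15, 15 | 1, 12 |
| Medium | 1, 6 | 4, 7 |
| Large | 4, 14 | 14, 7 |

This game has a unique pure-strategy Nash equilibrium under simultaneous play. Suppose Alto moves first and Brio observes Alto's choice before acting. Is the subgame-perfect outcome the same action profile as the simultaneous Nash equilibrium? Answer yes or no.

yes

Brio best-responds to each possible Alto move:
- Small → Brio plays X (best of 15, 12); Alto gets 15.
- Medium → Brio plays Y (best of 6, 7); Alto gets 4.
- Large → Brio plays X (best of 14, 7); Alto gets 4.
Among 15, 4, 4, the best is 15 at Small. Subgame-perfect outcome: (Small, X) with payoffs (15, 15).
For the simultaneous game, intersect best replies.
Alto's best replies: X→Small; Y→Large.
Brio's best replies: Small→X; Medium→Y; Large→X.
The unique mutual best reply is (Small, X), giving (15, 15).
Sequential outcome (Small, X) coincides with the Nash profile (Small, X).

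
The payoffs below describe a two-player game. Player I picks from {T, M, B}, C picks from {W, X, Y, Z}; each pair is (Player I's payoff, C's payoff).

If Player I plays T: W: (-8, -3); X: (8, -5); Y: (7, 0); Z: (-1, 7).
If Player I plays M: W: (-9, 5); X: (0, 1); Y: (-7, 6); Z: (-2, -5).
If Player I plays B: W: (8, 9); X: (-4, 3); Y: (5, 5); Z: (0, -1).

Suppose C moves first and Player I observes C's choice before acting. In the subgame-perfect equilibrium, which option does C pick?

Player I best-responds to each possible C move:
- W: BR = B, leader payoff 9.
- X: BR = T, leader payoff -5.
- Y: BR = T, leader payoff 0.
- Z: BR = B, leader payoff -1.
Maximizing over 9, -5, 0, -1, C chooses W. Subgame-perfect outcome: (B, W) with payoffs (8, 9).

W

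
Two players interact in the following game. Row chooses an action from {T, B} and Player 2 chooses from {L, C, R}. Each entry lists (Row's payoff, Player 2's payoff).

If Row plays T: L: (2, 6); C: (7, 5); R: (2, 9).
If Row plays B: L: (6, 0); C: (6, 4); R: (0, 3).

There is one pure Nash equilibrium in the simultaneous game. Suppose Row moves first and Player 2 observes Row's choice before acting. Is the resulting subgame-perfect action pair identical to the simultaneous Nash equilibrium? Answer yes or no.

no

Backward induction with Row moving first.
- T → Player 2 plays R (best of 6, 5, 9); Row gets 2.
- B → Player 2 plays C (best of 0, 4, 3); Row gets 6.
Row's induced payoffs are 2, 6, so Row commits to B. Subgame-perfect outcome: (B, C) with payoffs (6, 4).
Under simultaneous play:
Row's best replies: L→B; C→T; R→T.
Player 2's best replies: T→R; B→C.
Only (T, R) has each player best-responding; Nash payoffs (2, 9).
Sequential outcome (B, C) differs from the Nash profile (T, R).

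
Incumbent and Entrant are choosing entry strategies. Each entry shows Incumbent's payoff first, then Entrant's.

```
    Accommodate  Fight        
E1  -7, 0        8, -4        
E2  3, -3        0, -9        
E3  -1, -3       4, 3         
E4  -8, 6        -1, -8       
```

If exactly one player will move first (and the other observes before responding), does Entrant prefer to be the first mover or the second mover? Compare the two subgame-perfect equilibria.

If Incumbent leads: Entrant's best replies are E1→Accommodate, E2→Accommodate, E3→Fight, E4→Accommodate; Incumbent's induced payoffs -7, 3, 4, -8; outcome (E3, Fight), payoffs (4, 3).
If Entrant leads: Incumbent's best replies are Accommodate→E2, Fight→E1; Entrant's induced payoffs -3, -4; outcome (E2, Accommodate), payoffs (3, -3).
Entrant gets -3 moving first and 3 moving second, so Entrant prefers to move second.

second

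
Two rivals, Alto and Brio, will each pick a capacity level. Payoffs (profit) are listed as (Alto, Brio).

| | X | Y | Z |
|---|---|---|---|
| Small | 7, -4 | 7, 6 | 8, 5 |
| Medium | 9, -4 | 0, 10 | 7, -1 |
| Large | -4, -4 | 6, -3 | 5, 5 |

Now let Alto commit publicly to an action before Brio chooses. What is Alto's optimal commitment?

Small

Brio best-responds to each possible Alto move:
- Small: Brio compares -4, 6, 5 and picks Y; Alto would get 7.
- Medium: Brio compares -4, 10, -1 and picks Y; Alto would get 0.
- Large: Brio compares -4, -3, 5 and picks Z; Alto would get 5.
Alto's induced payoffs are 7, 0, 5, so Alto commits to Small. Subgame-perfect outcome: (Small, Y) with payoffs (7, 6).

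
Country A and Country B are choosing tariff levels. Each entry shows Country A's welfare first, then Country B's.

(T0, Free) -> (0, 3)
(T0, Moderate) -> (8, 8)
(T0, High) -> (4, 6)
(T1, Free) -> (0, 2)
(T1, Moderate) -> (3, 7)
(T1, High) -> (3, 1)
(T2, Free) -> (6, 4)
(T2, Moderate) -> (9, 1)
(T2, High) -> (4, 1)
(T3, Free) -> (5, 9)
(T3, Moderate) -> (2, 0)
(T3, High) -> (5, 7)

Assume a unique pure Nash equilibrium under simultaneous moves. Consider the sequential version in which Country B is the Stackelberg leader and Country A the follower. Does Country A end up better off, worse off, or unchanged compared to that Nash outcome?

Backward induction with Country B moving first.
- Free: Country A compares 0, 0, 6, 5 and picks T2; Country B would get 4.
- Moderate: Country A compares 8, 3, 9, 2 and picks T2; Country B would get 1.
- High: Country A compares 4, 3, 4, 5 and picks T3; Country B would get 7.
Maximizing over 4, 1, 7, Country B chooses High. Subgame-perfect outcome: (T3, High) with payoffs (5, 7).
For the simultaneous game, intersect best replies.
Country A's best replies: Free→T2; Moderate→T2; High→T3.
Country B's best replies: T0→Moderate; T1→Moderate; T2→Free; T3→Free.
The unique mutual best reply is (T2, Free), giving (6, 4).
Country A earns 5 sequentially versus 6 at the Nash outcome: worse off.

worse off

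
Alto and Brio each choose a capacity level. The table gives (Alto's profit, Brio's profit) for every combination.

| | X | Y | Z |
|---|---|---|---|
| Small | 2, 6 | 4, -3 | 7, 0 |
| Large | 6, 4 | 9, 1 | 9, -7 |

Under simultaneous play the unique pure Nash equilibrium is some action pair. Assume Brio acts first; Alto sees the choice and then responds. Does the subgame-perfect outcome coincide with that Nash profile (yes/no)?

Solve by backward induction (Brio leads).
- X: Alto compares 2, 6 and picks Large; Brio would get 4.
- Y: Alto compares 4, 9 and picks Large; Brio would get 1.
- Z: Alto compares 7, 9 and picks Large; Brio would get -7.
Maximizing over 4, 1, -7, Brio chooses X. Subgame-perfect outcome: (Large, X) with payoffs (6, 4).
For the simultaneous game, intersect best replies.
Alto's best replies: X→Large; Y→Large; Z→Large.
Brio's best replies: Small→X; Large→X.
The unique mutual best reply is (Large, X), giving (6, 4).
Sequential outcome (Large, X) coincides with the Nash profile (Large, X).

yes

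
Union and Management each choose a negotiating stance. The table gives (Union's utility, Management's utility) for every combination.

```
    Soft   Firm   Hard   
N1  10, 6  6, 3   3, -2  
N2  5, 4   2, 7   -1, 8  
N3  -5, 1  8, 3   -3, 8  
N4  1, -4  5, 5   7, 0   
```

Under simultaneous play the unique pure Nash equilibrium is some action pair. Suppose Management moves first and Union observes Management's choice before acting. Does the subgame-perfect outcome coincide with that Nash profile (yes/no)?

yes

Backward induction with Management moving first.
- Soft → Union plays N1 (best of 10, 5, -5, 1); Management gets 6.
- Firm → Union plays N3 (best of 6, 2, 8, 5); Management gets 3.
- Hard → Union plays N4 (best of 3, -1, -3, 7); Management gets 0.
Management's induced payoffs are 6, 3, 0, so Management commits to Soft. Subgame-perfect outcome: (N1, Soft) with payoffs (10, 6).
Now find the simultaneous Nash equilibrium.
Union's best replies: Soft→N1; Firm→N3; Hard→N4.
Management's best replies: N1→Soft; N2→Hard; N3→Hard; N4→Firm.
Only (N1, Soft) has each player best-responding; Nash payoffs (10, 6).
Sequential outcome (N1, Soft) coincides with the Nash profile (N1, Soft).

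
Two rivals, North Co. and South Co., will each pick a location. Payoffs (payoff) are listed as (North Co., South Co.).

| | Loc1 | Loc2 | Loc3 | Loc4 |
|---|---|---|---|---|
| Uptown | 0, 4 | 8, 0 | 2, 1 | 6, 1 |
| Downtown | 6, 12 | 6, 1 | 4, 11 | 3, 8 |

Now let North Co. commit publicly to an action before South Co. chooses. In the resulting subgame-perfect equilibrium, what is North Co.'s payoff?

Backward induction with North Co. moving first.
- Uptown: BR = Loc1, leader payoff 0.
- Downtown: BR = Loc1, leader payoff 6.
North Co.'s induced payoffs are 0, 6, so North Co. commits to Downtown. Subgame-perfect outcome: (Downtown, Loc1) with payoffs (6, 12).

6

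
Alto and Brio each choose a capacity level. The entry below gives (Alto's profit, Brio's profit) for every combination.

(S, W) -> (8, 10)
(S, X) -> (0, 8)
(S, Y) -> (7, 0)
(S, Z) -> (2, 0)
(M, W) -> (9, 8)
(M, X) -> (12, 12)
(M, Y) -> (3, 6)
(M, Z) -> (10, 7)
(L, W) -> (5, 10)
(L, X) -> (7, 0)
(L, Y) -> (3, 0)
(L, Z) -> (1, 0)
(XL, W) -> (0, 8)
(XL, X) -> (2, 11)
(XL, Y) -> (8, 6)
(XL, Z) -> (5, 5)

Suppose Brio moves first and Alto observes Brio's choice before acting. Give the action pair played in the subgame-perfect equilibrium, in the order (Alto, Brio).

(M, X)

Backward induction with Brio moving first.
- W: Alto compares 8, 9, 5, 0 and picks M; Brio would get 8.
- X: Alto compares 0, 12, 7, 2 and picks M; Brio would get 12.
- Y: Alto compares 7, 3, 3, 8 and picks XL; Brio would get 6.
- Z: Alto compares 2, 10, 1, 5 and picks M; Brio would get 7.
Among 8, 12, 6, 7, the best is 12 at X. Subgame-perfect outcome: (M, X) with payoffs (12, 12).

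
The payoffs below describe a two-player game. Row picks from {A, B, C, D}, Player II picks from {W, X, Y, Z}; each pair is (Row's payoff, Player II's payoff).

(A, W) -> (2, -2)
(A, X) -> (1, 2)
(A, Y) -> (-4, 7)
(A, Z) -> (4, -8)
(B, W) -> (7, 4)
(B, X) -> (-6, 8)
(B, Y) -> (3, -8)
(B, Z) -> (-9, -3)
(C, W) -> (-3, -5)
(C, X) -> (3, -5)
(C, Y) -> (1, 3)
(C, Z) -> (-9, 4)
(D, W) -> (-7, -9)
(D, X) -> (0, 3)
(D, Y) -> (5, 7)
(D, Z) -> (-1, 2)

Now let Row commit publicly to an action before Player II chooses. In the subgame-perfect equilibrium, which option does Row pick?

Player II best-responds to each possible Row move:
- A → Player II plays Y (best of -2, 2, 7, -8); Row gets -4.
- B → Player II plays X (best of 4, 8, -8, -3); Row gets -6.
- C → Player II plays Z (best of -5, -5, 3, 4); Row gets -9.
- D → Player II plays Y (best of -9, 3, 7, 2); Row gets 5.
Maximizing over -4, -6, -9, 5, Row chooses D. Subgame-perfect outcome: (D, Y) with payoffs (5, 7).

D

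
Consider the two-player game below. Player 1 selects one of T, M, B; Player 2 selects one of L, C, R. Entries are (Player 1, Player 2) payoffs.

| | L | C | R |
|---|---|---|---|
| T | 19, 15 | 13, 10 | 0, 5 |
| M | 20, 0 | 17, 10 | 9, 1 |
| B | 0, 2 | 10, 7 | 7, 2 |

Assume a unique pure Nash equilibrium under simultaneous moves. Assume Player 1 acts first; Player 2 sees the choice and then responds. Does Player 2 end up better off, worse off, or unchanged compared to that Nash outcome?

Backward induction with Player 1 moving first.
- T → Player 2 plays L (best of 15, 10, 5); Player 1 gets 19.
- M → Player 2 plays C (best of 0, 10, 1); Player 1 gets 17.
- B → Player 2 plays C (best of 2, 7, 2); Player 1 gets 10.
Player 1's induced payoffs are 19, 17, 10, so Player 1 commits to T. Subgame-perfect outcome: (T, L) with payoffs (19, 15).
Under simultaneous play:
Player 1's best replies: L→M; C→M; R→M.
Player 2's best replies: T→L; M→C; B→C.
Only (M, C) has each player best-responding; Nash payoffs (17, 10).
Player 2 earns 15 sequentially versus 10 at the Nash outcome: better off.

better off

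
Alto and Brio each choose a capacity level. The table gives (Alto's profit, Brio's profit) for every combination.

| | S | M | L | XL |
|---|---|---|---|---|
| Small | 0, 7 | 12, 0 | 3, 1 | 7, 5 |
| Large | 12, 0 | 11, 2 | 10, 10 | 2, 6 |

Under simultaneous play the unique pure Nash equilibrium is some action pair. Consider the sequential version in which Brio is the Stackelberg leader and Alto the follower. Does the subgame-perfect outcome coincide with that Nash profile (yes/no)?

Backward induction with Brio moving first.
- S → Alto plays Large (best of 0, 12); Brio gets 0.
- M → Alto plays Small (best of 12, 11); Brio gets 0.
- L → Alto plays Large (best of 3, 10); Brio gets 10.
- XL → Alto plays Small (best of 7, 2); Brio gets 5.
Among 0, 0, 10, 5, the best is 10 at L. Subgame-perfect outcome: (Large, L) with payoffs (10, 10).
Under simultaneous play:
Alto's best replies: S→Large; M→Small; L→Large; XL→Small.
Brio's best replies: Small→S; Large→L.
Only (Large, L) has each player best-responding; Nash payoffs (10, 10).
Sequential outcome (Large, L) coincides with the Nash profile (Large, L).

yes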